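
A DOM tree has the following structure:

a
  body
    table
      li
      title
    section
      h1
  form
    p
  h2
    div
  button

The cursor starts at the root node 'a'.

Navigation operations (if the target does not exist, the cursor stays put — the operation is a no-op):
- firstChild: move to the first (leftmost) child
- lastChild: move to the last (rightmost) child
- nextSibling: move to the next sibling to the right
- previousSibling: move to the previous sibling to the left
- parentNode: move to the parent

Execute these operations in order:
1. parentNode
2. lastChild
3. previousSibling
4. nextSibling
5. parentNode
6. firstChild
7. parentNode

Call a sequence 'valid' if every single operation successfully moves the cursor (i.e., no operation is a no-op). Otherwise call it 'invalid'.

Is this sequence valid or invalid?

Answer: invalid

Derivation:
After 1 (parentNode): a (no-op, stayed)
After 2 (lastChild): button
After 3 (previousSibling): h2
After 4 (nextSibling): button
After 5 (parentNode): a
After 6 (firstChild): body
After 7 (parentNode): a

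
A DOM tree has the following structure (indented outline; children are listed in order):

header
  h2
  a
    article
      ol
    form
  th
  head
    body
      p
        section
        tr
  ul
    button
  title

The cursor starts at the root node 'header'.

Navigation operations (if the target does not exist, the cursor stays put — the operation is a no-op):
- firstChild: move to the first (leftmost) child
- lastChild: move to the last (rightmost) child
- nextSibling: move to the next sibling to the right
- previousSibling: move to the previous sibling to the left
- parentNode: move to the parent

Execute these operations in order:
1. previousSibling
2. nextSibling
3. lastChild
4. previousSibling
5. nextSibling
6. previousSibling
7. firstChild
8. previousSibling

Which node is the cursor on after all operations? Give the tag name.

After 1 (previousSibling): header (no-op, stayed)
After 2 (nextSibling): header (no-op, stayed)
After 3 (lastChild): title
After 4 (previousSibling): ul
After 5 (nextSibling): title
After 6 (previousSibling): ul
After 7 (firstChild): button
After 8 (previousSibling): button (no-op, stayed)

Answer: button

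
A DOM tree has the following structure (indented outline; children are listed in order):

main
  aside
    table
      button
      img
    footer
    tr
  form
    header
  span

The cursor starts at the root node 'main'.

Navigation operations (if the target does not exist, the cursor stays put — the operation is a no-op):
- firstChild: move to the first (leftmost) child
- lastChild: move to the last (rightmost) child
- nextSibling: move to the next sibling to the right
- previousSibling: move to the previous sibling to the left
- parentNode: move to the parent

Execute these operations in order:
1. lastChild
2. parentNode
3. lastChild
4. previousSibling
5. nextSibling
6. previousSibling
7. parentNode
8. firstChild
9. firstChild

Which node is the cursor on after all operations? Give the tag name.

Answer: table

Derivation:
After 1 (lastChild): span
After 2 (parentNode): main
After 3 (lastChild): span
After 4 (previousSibling): form
After 5 (nextSibling): span
After 6 (previousSibling): form
After 7 (parentNode): main
After 8 (firstChild): aside
After 9 (firstChild): table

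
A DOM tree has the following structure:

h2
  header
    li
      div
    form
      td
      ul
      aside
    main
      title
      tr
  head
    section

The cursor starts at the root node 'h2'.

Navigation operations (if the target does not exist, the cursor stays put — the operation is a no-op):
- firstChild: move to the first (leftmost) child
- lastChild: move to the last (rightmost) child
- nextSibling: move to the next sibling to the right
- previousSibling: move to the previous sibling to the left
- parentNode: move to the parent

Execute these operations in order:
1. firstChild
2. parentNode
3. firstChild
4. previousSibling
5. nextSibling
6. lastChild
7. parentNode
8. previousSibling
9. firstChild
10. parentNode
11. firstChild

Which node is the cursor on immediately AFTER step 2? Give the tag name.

After 1 (firstChild): header
After 2 (parentNode): h2

Answer: h2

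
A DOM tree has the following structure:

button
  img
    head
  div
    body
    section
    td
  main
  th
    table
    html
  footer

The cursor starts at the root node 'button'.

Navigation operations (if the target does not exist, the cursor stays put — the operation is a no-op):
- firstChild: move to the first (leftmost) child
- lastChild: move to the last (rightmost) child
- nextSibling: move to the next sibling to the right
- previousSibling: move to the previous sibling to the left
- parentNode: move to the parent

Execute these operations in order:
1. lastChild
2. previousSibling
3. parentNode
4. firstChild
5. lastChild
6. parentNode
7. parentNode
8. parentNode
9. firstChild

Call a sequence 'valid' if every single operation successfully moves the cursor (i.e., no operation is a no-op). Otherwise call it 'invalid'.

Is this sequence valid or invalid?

After 1 (lastChild): footer
After 2 (previousSibling): th
After 3 (parentNode): button
After 4 (firstChild): img
After 5 (lastChild): head
After 6 (parentNode): img
After 7 (parentNode): button
After 8 (parentNode): button (no-op, stayed)
After 9 (firstChild): img

Answer: invalid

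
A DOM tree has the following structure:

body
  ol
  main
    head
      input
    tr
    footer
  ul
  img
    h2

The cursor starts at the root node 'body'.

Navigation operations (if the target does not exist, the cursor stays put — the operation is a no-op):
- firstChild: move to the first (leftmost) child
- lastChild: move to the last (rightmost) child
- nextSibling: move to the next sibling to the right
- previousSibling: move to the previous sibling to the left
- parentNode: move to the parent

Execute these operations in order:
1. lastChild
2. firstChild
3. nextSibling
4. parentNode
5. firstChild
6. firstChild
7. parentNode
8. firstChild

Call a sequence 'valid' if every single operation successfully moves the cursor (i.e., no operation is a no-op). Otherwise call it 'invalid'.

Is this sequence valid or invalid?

Answer: invalid

Derivation:
After 1 (lastChild): img
After 2 (firstChild): h2
After 3 (nextSibling): h2 (no-op, stayed)
After 4 (parentNode): img
After 5 (firstChild): h2
After 6 (firstChild): h2 (no-op, stayed)
After 7 (parentNode): img
After 8 (firstChild): h2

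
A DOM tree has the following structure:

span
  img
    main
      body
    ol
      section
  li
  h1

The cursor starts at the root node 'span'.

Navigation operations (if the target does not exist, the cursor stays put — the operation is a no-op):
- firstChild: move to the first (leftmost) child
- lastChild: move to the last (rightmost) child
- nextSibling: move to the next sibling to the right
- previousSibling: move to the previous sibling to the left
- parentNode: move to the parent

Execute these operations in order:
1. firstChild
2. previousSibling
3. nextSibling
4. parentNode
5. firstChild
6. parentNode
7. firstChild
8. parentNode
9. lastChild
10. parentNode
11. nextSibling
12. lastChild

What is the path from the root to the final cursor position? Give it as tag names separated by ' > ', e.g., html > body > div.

After 1 (firstChild): img
After 2 (previousSibling): img (no-op, stayed)
After 3 (nextSibling): li
After 4 (parentNode): span
After 5 (firstChild): img
After 6 (parentNode): span
After 7 (firstChild): img
After 8 (parentNode): span
After 9 (lastChild): h1
After 10 (parentNode): span
After 11 (nextSibling): span (no-op, stayed)
After 12 (lastChild): h1

Answer: span > h1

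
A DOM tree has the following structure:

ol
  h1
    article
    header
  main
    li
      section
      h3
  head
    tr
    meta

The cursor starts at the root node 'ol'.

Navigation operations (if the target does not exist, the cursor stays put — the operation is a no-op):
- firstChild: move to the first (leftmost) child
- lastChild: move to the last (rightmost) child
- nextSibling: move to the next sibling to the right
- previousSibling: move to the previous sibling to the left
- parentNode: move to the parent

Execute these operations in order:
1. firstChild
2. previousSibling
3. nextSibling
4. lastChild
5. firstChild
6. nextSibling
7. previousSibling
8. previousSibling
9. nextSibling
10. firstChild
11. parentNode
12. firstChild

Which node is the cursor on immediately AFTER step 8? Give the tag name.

After 1 (firstChild): h1
After 2 (previousSibling): h1 (no-op, stayed)
After 3 (nextSibling): main
After 4 (lastChild): li
After 5 (firstChild): section
After 6 (nextSibling): h3
After 7 (previousSibling): section
After 8 (previousSibling): section (no-op, stayed)

Answer: section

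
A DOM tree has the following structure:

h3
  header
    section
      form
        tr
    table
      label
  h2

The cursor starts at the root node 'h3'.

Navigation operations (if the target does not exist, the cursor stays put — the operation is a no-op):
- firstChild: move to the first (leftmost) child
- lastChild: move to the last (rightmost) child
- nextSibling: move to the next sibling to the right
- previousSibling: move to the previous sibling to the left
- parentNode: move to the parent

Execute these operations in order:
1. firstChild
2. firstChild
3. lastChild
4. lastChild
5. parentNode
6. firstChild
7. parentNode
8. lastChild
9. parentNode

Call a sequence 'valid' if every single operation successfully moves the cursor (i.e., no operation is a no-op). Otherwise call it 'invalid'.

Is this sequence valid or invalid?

Answer: valid

Derivation:
After 1 (firstChild): header
After 2 (firstChild): section
After 3 (lastChild): form
After 4 (lastChild): tr
After 5 (parentNode): form
After 6 (firstChild): tr
After 7 (parentNode): form
After 8 (lastChild): tr
After 9 (parentNode): form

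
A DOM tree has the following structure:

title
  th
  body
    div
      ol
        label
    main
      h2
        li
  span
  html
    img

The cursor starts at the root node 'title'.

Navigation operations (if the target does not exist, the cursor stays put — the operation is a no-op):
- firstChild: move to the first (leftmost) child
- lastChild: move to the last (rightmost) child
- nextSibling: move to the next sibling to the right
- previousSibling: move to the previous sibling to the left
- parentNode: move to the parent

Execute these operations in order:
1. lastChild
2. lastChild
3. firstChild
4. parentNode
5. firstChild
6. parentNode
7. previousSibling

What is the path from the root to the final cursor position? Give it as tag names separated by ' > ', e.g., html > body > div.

Answer: title > span

Derivation:
After 1 (lastChild): html
After 2 (lastChild): img
After 3 (firstChild): img (no-op, stayed)
After 4 (parentNode): html
After 5 (firstChild): img
After 6 (parentNode): html
After 7 (previousSibling): span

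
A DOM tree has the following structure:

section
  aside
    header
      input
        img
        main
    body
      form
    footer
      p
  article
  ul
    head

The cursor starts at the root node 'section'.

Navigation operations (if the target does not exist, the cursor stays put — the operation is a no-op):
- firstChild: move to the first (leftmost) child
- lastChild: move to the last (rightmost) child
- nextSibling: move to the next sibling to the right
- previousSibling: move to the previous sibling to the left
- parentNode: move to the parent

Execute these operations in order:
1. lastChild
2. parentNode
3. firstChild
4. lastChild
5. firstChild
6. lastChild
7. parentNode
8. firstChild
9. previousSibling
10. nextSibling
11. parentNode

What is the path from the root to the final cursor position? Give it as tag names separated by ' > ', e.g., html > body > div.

After 1 (lastChild): ul
After 2 (parentNode): section
After 3 (firstChild): aside
After 4 (lastChild): footer
After 5 (firstChild): p
After 6 (lastChild): p (no-op, stayed)
After 7 (parentNode): footer
After 8 (firstChild): p
After 9 (previousSibling): p (no-op, stayed)
After 10 (nextSibling): p (no-op, stayed)
After 11 (parentNode): footer

Answer: section > aside > footer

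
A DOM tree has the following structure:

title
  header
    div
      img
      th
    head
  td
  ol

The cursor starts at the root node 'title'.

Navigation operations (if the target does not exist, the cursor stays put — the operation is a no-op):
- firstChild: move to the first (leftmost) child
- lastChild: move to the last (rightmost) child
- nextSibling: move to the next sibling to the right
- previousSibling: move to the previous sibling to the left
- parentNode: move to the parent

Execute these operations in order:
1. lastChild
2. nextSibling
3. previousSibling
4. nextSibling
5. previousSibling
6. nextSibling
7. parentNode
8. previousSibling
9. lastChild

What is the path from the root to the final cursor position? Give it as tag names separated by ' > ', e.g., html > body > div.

After 1 (lastChild): ol
After 2 (nextSibling): ol (no-op, stayed)
After 3 (previousSibling): td
After 4 (nextSibling): ol
After 5 (previousSibling): td
After 6 (nextSibling): ol
After 7 (parentNode): title
After 8 (previousSibling): title (no-op, stayed)
After 9 (lastChild): ol

Answer: title > ol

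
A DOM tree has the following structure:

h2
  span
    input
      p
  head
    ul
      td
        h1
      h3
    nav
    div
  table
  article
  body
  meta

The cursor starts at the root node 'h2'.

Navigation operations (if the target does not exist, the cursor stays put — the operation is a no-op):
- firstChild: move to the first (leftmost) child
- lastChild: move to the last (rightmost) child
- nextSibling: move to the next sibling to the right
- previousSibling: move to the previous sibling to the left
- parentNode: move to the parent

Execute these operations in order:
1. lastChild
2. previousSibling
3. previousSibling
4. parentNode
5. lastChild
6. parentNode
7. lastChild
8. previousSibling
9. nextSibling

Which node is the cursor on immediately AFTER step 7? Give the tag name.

Answer: meta

Derivation:
After 1 (lastChild): meta
After 2 (previousSibling): body
After 3 (previousSibling): article
After 4 (parentNode): h2
After 5 (lastChild): meta
After 6 (parentNode): h2
After 7 (lastChild): meta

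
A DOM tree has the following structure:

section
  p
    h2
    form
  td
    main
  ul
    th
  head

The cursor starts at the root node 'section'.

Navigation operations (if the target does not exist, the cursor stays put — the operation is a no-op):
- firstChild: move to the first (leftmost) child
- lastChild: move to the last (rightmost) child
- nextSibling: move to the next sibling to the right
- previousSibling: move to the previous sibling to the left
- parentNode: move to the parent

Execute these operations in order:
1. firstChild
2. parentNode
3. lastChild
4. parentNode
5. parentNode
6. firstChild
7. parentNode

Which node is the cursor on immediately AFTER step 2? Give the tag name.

After 1 (firstChild): p
After 2 (parentNode): section

Answer: section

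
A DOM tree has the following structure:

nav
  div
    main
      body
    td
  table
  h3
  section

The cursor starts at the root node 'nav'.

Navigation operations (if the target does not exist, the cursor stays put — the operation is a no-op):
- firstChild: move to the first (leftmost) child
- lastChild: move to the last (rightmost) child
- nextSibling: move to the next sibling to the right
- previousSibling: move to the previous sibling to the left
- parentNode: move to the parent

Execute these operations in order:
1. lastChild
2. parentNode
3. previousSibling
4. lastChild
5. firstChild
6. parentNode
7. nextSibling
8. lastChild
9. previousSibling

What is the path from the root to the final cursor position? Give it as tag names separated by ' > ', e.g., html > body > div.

Answer: nav > h3

Derivation:
After 1 (lastChild): section
After 2 (parentNode): nav
After 3 (previousSibling): nav (no-op, stayed)
After 4 (lastChild): section
After 5 (firstChild): section (no-op, stayed)
After 6 (parentNode): nav
After 7 (nextSibling): nav (no-op, stayed)
After 8 (lastChild): section
After 9 (previousSibling): h3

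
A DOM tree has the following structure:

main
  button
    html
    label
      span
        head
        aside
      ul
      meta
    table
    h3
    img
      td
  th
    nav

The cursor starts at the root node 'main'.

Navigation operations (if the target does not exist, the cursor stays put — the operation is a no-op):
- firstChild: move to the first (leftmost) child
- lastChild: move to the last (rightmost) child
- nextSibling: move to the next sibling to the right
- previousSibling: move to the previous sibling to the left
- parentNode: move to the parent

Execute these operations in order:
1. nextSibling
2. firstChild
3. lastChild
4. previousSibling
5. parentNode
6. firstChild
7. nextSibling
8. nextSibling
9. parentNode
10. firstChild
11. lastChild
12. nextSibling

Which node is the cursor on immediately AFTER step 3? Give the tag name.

Answer: img

Derivation:
After 1 (nextSibling): main (no-op, stayed)
After 2 (firstChild): button
After 3 (lastChild): img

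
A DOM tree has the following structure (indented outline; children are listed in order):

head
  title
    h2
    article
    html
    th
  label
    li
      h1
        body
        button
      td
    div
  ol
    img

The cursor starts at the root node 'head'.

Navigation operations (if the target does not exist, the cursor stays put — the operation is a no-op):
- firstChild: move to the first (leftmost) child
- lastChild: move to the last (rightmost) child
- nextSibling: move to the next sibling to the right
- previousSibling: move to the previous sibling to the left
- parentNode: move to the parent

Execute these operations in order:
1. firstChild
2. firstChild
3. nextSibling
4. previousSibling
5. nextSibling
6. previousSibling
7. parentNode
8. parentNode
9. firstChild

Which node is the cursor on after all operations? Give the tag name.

Answer: title

Derivation:
After 1 (firstChild): title
After 2 (firstChild): h2
After 3 (nextSibling): article
After 4 (previousSibling): h2
After 5 (nextSibling): article
After 6 (previousSibling): h2
After 7 (parentNode): title
After 8 (parentNode): head
After 9 (firstChild): title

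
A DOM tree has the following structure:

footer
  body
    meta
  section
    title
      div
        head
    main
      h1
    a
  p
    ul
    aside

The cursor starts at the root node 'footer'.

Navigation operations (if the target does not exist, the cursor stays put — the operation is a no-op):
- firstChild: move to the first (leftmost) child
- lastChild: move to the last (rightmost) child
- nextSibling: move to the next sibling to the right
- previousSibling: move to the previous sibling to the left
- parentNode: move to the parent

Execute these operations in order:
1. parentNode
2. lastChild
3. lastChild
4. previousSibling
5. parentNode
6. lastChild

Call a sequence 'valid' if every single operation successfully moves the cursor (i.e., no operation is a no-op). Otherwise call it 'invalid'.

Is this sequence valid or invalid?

After 1 (parentNode): footer (no-op, stayed)
After 2 (lastChild): p
After 3 (lastChild): aside
After 4 (previousSibling): ul
After 5 (parentNode): p
After 6 (lastChild): aside

Answer: invalid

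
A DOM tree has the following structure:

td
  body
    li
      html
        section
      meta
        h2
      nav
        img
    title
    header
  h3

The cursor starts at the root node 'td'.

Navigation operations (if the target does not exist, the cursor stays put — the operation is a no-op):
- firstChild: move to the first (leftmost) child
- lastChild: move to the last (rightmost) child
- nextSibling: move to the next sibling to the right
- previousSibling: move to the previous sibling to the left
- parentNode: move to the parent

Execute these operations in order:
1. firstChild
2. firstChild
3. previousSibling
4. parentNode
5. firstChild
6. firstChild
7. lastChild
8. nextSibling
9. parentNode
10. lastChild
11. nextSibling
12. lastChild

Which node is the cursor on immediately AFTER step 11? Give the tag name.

Answer: section

Derivation:
After 1 (firstChild): body
After 2 (firstChild): li
After 3 (previousSibling): li (no-op, stayed)
After 4 (parentNode): body
After 5 (firstChild): li
After 6 (firstChild): html
After 7 (lastChild): section
After 8 (nextSibling): section (no-op, stayed)
After 9 (parentNode): html
After 10 (lastChild): section
After 11 (nextSibling): section (no-op, stayed)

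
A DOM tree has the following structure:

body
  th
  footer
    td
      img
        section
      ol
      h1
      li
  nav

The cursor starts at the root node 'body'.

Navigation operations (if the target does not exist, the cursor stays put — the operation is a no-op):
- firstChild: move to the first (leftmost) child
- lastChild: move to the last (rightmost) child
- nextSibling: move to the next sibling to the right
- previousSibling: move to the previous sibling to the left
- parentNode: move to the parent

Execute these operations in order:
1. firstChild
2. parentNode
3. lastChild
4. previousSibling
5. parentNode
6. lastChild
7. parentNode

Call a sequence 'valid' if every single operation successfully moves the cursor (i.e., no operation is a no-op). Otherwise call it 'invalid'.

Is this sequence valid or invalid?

Answer: valid

Derivation:
After 1 (firstChild): th
After 2 (parentNode): body
After 3 (lastChild): nav
After 4 (previousSibling): footer
After 5 (parentNode): body
After 6 (lastChild): nav
After 7 (parentNode): body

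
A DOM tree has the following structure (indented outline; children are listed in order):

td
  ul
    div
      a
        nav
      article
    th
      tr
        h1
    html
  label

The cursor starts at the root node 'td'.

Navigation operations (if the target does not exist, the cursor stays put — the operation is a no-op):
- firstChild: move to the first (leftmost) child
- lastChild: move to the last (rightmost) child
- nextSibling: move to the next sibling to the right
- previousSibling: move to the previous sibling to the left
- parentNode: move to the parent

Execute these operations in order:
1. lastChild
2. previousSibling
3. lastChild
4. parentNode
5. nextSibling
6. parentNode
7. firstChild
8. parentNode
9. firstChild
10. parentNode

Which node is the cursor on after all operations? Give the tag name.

Answer: td

Derivation:
After 1 (lastChild): label
After 2 (previousSibling): ul
After 3 (lastChild): html
After 4 (parentNode): ul
After 5 (nextSibling): label
After 6 (parentNode): td
After 7 (firstChild): ul
After 8 (parentNode): td
After 9 (firstChild): ul
After 10 (parentNode): td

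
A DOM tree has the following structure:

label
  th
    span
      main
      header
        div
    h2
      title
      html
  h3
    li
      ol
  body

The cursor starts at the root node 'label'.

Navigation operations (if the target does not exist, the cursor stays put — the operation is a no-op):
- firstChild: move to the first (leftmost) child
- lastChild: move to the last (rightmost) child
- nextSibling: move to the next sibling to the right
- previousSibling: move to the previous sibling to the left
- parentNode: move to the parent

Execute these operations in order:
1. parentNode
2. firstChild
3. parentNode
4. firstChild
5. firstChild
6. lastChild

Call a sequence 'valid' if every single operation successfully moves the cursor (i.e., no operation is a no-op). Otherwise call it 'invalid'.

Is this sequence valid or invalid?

Answer: invalid

Derivation:
After 1 (parentNode): label (no-op, stayed)
After 2 (firstChild): th
After 3 (parentNode): label
After 4 (firstChild): th
After 5 (firstChild): span
After 6 (lastChild): header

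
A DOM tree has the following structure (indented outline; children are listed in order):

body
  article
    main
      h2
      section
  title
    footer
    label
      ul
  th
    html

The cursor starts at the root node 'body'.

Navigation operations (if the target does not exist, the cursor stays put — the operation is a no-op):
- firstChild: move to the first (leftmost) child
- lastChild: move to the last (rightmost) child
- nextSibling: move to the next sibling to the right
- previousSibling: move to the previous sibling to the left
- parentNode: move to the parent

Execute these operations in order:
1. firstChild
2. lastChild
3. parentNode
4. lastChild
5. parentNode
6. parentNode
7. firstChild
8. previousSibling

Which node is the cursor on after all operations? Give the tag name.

Answer: article

Derivation:
After 1 (firstChild): article
After 2 (lastChild): main
After 3 (parentNode): article
After 4 (lastChild): main
After 5 (parentNode): article
After 6 (parentNode): body
After 7 (firstChild): article
After 8 (previousSibling): article (no-op, stayed)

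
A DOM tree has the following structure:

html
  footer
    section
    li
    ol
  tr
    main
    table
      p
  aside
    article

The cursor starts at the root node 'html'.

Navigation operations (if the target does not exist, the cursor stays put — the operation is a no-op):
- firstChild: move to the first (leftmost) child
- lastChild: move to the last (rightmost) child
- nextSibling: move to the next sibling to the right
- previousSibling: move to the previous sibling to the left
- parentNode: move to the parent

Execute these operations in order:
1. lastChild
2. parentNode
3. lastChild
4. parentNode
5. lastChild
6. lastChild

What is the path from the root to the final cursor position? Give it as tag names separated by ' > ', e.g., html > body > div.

Answer: html > aside > article

Derivation:
After 1 (lastChild): aside
After 2 (parentNode): html
After 3 (lastChild): aside
After 4 (parentNode): html
After 5 (lastChild): aside
After 6 (lastChild): article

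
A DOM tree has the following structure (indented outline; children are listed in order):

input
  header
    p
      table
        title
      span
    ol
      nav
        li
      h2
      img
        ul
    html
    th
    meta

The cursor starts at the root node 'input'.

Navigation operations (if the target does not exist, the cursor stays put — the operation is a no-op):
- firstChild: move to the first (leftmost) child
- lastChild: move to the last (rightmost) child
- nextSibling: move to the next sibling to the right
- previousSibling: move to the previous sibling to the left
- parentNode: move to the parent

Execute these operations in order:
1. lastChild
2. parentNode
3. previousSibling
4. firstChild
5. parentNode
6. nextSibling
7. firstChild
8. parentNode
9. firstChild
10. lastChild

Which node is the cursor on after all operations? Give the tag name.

After 1 (lastChild): header
After 2 (parentNode): input
After 3 (previousSibling): input (no-op, stayed)
After 4 (firstChild): header
After 5 (parentNode): input
After 6 (nextSibling): input (no-op, stayed)
After 7 (firstChild): header
After 8 (parentNode): input
After 9 (firstChild): header
After 10 (lastChild): meta

Answer: meta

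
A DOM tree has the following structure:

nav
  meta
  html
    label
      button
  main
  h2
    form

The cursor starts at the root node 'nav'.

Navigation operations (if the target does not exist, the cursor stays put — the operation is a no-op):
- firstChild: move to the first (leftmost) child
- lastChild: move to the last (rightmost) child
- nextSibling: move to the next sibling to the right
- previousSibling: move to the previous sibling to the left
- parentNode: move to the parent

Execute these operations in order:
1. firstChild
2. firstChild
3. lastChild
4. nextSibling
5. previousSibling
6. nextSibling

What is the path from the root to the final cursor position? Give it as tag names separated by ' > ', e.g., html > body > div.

Answer: nav > html

Derivation:
After 1 (firstChild): meta
After 2 (firstChild): meta (no-op, stayed)
After 3 (lastChild): meta (no-op, stayed)
After 4 (nextSibling): html
After 5 (previousSibling): meta
After 6 (nextSibling): html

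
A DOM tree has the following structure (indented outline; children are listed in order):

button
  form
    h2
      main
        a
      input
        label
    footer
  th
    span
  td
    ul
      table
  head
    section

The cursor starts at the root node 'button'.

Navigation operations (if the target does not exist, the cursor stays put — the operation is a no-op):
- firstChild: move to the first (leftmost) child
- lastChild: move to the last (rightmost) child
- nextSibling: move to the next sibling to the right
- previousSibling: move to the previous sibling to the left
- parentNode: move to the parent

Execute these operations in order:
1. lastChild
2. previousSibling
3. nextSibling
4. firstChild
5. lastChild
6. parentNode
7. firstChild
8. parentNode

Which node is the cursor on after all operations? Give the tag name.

After 1 (lastChild): head
After 2 (previousSibling): td
After 3 (nextSibling): head
After 4 (firstChild): section
After 5 (lastChild): section (no-op, stayed)
After 6 (parentNode): head
After 7 (firstChild): section
After 8 (parentNode): head

Answer: head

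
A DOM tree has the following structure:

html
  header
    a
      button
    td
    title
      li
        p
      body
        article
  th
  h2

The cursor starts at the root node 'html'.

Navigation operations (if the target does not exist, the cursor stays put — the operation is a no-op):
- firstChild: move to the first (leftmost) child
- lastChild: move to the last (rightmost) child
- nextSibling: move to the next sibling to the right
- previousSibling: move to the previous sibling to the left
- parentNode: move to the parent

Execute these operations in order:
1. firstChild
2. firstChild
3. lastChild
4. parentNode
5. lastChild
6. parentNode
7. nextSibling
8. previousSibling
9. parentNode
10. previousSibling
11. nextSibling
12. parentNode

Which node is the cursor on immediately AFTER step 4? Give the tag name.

After 1 (firstChild): header
After 2 (firstChild): a
After 3 (lastChild): button
After 4 (parentNode): a

Answer: a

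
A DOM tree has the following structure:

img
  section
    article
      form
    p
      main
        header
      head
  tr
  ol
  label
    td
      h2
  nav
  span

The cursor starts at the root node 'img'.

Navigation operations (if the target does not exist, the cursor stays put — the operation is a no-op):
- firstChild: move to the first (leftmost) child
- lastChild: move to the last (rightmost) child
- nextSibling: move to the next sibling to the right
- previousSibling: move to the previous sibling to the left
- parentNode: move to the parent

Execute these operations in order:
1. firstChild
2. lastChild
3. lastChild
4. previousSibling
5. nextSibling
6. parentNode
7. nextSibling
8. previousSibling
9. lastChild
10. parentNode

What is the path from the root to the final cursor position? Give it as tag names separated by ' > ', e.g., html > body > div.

Answer: img > section > article

Derivation:
After 1 (firstChild): section
After 2 (lastChild): p
After 3 (lastChild): head
After 4 (previousSibling): main
After 5 (nextSibling): head
After 6 (parentNode): p
After 7 (nextSibling): p (no-op, stayed)
After 8 (previousSibling): article
After 9 (lastChild): form
After 10 (parentNode): article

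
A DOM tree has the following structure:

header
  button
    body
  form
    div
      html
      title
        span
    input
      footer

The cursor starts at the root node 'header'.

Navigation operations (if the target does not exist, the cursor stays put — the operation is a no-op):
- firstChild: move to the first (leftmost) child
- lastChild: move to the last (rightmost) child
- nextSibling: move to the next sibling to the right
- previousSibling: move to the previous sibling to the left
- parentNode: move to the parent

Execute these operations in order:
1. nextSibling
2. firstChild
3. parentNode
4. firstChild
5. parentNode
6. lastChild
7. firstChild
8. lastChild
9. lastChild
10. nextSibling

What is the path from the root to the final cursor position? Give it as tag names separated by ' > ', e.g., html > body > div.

After 1 (nextSibling): header (no-op, stayed)
After 2 (firstChild): button
After 3 (parentNode): header
After 4 (firstChild): button
After 5 (parentNode): header
After 6 (lastChild): form
After 7 (firstChild): div
After 8 (lastChild): title
After 9 (lastChild): span
After 10 (nextSibling): span (no-op, stayed)

Answer: header > form > div > title > span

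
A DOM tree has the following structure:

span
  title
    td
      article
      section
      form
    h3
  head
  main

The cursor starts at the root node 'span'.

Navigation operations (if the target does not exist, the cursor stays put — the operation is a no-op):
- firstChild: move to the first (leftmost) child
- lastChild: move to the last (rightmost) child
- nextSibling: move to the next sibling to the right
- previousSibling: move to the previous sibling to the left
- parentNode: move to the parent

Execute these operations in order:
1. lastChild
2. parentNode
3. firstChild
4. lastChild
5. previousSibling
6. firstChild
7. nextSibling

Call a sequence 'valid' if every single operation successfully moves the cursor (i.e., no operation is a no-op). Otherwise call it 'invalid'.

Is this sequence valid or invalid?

Answer: valid

Derivation:
After 1 (lastChild): main
After 2 (parentNode): span
After 3 (firstChild): title
After 4 (lastChild): h3
After 5 (previousSibling): td
After 6 (firstChild): article
After 7 (nextSibling): section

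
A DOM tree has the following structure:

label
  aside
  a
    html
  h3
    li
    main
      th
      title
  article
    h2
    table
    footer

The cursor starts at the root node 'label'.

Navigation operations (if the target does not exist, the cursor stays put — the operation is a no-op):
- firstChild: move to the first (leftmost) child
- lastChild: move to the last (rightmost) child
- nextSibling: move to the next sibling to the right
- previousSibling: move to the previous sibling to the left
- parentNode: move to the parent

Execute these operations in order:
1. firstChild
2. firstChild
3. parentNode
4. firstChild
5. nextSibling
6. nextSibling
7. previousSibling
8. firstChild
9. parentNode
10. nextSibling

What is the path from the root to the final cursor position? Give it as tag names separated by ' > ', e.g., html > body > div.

Answer: label > h3

Derivation:
After 1 (firstChild): aside
After 2 (firstChild): aside (no-op, stayed)
After 3 (parentNode): label
After 4 (firstChild): aside
After 5 (nextSibling): a
After 6 (nextSibling): h3
After 7 (previousSibling): a
After 8 (firstChild): html
After 9 (parentNode): a
After 10 (nextSibling): h3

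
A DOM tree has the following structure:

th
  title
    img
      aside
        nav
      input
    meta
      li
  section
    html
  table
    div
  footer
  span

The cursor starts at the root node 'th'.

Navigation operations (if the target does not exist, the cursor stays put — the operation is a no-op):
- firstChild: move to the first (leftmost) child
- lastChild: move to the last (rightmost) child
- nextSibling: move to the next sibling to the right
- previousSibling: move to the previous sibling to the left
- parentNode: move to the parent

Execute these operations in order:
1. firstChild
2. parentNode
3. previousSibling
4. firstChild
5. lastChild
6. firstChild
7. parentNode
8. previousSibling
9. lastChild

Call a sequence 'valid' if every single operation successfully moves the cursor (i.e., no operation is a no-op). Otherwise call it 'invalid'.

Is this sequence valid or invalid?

Answer: invalid

Derivation:
After 1 (firstChild): title
After 2 (parentNode): th
After 3 (previousSibling): th (no-op, stayed)
After 4 (firstChild): title
After 5 (lastChild): meta
After 6 (firstChild): li
After 7 (parentNode): meta
After 8 (previousSibling): img
After 9 (lastChild): input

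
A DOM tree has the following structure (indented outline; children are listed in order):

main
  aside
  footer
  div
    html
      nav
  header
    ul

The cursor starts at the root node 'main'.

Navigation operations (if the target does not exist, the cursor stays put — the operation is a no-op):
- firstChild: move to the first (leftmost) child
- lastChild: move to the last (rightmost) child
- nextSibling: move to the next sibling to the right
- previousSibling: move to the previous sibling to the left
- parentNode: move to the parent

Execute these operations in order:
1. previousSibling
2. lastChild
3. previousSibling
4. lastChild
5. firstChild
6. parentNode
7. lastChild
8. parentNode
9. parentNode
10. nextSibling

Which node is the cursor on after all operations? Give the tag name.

Answer: header

Derivation:
After 1 (previousSibling): main (no-op, stayed)
After 2 (lastChild): header
After 3 (previousSibling): div
After 4 (lastChild): html
After 5 (firstChild): nav
After 6 (parentNode): html
After 7 (lastChild): nav
After 8 (parentNode): html
After 9 (parentNode): div
After 10 (nextSibling): header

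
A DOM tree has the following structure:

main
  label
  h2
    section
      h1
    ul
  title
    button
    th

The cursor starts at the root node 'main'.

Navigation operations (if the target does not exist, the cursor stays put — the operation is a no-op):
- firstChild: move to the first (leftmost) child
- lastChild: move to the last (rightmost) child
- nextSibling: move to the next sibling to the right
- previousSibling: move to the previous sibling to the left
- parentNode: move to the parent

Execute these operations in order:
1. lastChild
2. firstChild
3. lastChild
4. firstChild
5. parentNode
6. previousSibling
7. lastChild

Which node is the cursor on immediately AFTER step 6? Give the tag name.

After 1 (lastChild): title
After 2 (firstChild): button
After 3 (lastChild): button (no-op, stayed)
After 4 (firstChild): button (no-op, stayed)
After 5 (parentNode): title
After 6 (previousSibling): h2

Answer: h2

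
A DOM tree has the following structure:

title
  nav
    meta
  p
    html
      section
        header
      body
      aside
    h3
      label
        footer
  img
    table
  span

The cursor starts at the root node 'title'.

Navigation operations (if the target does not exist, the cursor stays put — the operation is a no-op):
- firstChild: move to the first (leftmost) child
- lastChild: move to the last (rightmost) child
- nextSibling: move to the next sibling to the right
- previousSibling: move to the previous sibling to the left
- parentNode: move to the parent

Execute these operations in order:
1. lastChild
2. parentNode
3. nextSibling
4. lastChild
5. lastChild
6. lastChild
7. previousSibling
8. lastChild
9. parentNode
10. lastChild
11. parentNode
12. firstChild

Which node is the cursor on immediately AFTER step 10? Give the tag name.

After 1 (lastChild): span
After 2 (parentNode): title
After 3 (nextSibling): title (no-op, stayed)
After 4 (lastChild): span
After 5 (lastChild): span (no-op, stayed)
After 6 (lastChild): span (no-op, stayed)
After 7 (previousSibling): img
After 8 (lastChild): table
After 9 (parentNode): img
After 10 (lastChild): table

Answer: table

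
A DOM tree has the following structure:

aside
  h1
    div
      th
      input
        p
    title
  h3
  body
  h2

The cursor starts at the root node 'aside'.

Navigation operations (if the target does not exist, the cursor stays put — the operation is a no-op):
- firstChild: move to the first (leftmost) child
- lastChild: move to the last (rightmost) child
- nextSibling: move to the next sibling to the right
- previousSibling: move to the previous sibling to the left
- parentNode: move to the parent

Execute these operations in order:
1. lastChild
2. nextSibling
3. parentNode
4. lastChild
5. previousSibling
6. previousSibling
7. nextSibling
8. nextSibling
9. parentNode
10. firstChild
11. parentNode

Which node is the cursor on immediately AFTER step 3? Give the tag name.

After 1 (lastChild): h2
After 2 (nextSibling): h2 (no-op, stayed)
After 3 (parentNode): aside

Answer: aside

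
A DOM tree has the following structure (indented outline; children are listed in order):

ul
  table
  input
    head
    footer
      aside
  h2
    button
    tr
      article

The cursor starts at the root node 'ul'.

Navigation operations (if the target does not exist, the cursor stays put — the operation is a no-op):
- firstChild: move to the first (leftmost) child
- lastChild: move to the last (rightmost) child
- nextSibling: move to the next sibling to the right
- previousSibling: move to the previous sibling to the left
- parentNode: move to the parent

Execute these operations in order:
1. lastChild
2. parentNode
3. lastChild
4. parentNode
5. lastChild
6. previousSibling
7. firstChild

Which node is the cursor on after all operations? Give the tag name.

After 1 (lastChild): h2
After 2 (parentNode): ul
After 3 (lastChild): h2
After 4 (parentNode): ul
After 5 (lastChild): h2
After 6 (previousSibling): input
After 7 (firstChild): head

Answer: head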